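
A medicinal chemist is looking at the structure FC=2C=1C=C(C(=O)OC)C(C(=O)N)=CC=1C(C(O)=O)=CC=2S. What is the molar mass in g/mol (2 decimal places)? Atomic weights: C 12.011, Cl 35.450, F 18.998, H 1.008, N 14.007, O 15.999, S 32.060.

First, the molecular formula is C14H10FNO5S (counting implicit H from valence).
  C: 14 × 12.011 = 168.154
  F: 1 × 18.998 = 18.998
  H: 10 × 1.008 = 10.080
  N: 1 × 14.007 = 14.007
  O: 5 × 15.999 = 79.995
  S: 1 × 32.060 = 32.060
Sum: 14×12.011 + 1×18.998 + 10×1.008 + 1×14.007 + 5×15.999 + 1×32.060 = 323.294 → 323.29 g/mol.

323.29 g/mol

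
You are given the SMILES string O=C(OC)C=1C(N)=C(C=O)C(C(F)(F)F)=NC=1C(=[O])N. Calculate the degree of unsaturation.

7

Degree of unsaturation = (number of rings) + (number of π bonds).
Ring closures in the SMILES: 1.
π bonds: 6 double bonds (each 1 DoU) → 6 DoU from unsaturation.
Total DoU = 1 + 6 = 7.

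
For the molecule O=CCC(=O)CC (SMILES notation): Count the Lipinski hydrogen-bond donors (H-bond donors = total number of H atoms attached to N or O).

Donors: find every N or O and count the H atoms it carries.
  atom 1 (O): bond orders sum to 2 → 0 H
  atom 5 (O): bond orders sum to 2 → 0 H
Lipinski HBD = 0.

0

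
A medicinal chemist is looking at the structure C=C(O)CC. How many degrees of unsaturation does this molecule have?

1

Degree of unsaturation = (number of rings) + (number of π bonds).
Ring closures in the SMILES: 0.
π bonds: 1 double bond (each 1 DoU) → 1 DoU from unsaturation.
Total DoU = 0 + 1 = 1.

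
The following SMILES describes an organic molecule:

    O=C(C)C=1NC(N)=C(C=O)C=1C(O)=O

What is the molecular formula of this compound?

Walk through each heavy atom and fill implicit hydrogens from standard valence (C 4, N 3, O 2, S 2, halogen 1):
  atom 1: O, bond orders sum to 2 (valence 2) → 0 H
  atom 2: C, bond orders sum to 4 (valence 4) → 0 H
  atom 3: C, bond orders sum to 1 (valence 4) → 3 H
  atom 4: C, bond orders sum to 4 (valence 4) → 0 H
  atom 5: N, bond orders sum to 2 (valence 3) → 1 H
  atom 6: C, bond orders sum to 4 (valence 4) → 0 H
  atom 7: N, bond orders sum to 1 (valence 3) → 2 H
  atom 8: C, bond orders sum to 4 (valence 4) → 0 H
  atom 9: C, bond orders sum to 3 (valence 4) → 1 H
  atom 10: O, bond orders sum to 2 (valence 2) → 0 H
  atom 11: C, bond orders sum to 4 (valence 4) → 0 H
  atom 12: C, bond orders sum to 4 (valence 4) → 0 H
  atom 13: O, bond orders sum to 1 (valence 2) → 1 H
  atom 14: O, bond orders sum to 2 (valence 2) → 0 H
Totals → C:8, H:8, N:2, O:4.

C8H8N2O4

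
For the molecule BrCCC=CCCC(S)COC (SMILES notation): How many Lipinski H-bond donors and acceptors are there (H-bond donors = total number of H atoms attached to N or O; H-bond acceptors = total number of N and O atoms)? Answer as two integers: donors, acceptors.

Donors: find every N or O and count the H atoms it carries.
  atom 11 (O): bond orders sum to 2 → 0 H
Lipinski HBD = 0.
Acceptors: N atoms = 0, O atoms = 1 → HBA = 1.

0, 1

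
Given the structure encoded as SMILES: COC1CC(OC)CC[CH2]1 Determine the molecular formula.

Walk through each heavy atom and fill implicit hydrogens from standard valence (C 4, N 3, O 2, S 2, halogen 1):
  atom 1: C, bond orders sum to 1 (valence 4) → 3 H
  atom 2: O, bond orders sum to 2 (valence 2) → 0 H
  atom 3: C, bond orders sum to 3 (valence 4) → 1 H
  atom 4: C, bond orders sum to 2 (valence 4) → 2 H
  atom 5: C, bond orders sum to 3 (valence 4) → 1 H
  atom 6: O, bond orders sum to 2 (valence 2) → 0 H
  atom 7: C, bond orders sum to 1 (valence 4) → 3 H
  atom 8: C, bond orders sum to 2 (valence 4) → 2 H
  atom 9: C, bond orders sum to 2 (valence 4) → 2 H
  atom 10: C with explicit H count 2
Totals → C:8, H:16, O:2.

C8H16O2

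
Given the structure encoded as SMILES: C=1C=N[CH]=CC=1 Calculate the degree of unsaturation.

4

Degree of unsaturation = (number of rings) + (number of π bonds).
Ring closures in the SMILES: 1.
π bonds: 3 double bonds (each 1 DoU) → 3 DoU from unsaturation.
Total DoU = 1 + 3 = 4.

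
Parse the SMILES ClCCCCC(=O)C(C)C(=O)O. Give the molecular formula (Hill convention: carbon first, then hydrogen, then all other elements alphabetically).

Walk through each heavy atom and fill implicit hydrogens from standard valence (C 4, N 3, O 2, S 2, halogen 1):
  atom 1: Cl (halogen, monovalent) → 0 H
  atom 2: C, bond orders sum to 2 (valence 4) → 2 H
  atom 3: C, bond orders sum to 2 (valence 4) → 2 H
  atom 4: C, bond orders sum to 2 (valence 4) → 2 H
  atom 5: C, bond orders sum to 2 (valence 4) → 2 H
  atom 6: C, bond orders sum to 4 (valence 4) → 0 H
  atom 7: O, bond orders sum to 2 (valence 2) → 0 H
  atom 8: C, bond orders sum to 3 (valence 4) → 1 H
  atom 9: C, bond orders sum to 1 (valence 4) → 3 H
  atom 10: C, bond orders sum to 4 (valence 4) → 0 H
  atom 11: O, bond orders sum to 2 (valence 2) → 0 H
  atom 12: O, bond orders sum to 1 (valence 2) → 1 H
Totals → C:8, H:13, Cl:1, O:3.
In Hill order: C8H13ClO3.

C8H13ClO3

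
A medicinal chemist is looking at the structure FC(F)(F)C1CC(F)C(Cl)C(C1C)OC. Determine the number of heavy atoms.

15

Every atom symbol written in the SMILES (organic subset) is one heavy atom; implicit H are not written.
Heavy atoms by element → C:9, Cl:1, F:4, O:1.
Total: 15.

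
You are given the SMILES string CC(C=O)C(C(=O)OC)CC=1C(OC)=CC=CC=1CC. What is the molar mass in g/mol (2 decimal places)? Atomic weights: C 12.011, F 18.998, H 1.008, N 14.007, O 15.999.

First, the molecular formula is C16H22O4 (counting implicit H from valence).
  C: 16 × 12.011 = 192.176
  H: 22 × 1.008 = 22.176
  O: 4 × 15.999 = 63.996
Sum: 16×12.011 + 22×1.008 + 4×15.999 = 278.348 → 278.35 g/mol.

278.35 g/mol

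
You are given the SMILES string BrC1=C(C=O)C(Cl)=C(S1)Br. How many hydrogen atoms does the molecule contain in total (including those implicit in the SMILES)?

1

Walk through each heavy atom and fill implicit hydrogens from standard valence (C 4, N 3, O 2, S 2, halogen 1):
  atom 1: Br (halogen, monovalent) → 0 H
  atom 2: C, bond orders sum to 4 (valence 4) → 0 H
  atom 3: C, bond orders sum to 4 (valence 4) → 0 H
  atom 4: C, bond orders sum to 3 (valence 4) → 1 H
  atom 5: O, bond orders sum to 2 (valence 2) → 0 H
  atom 6: C, bond orders sum to 4 (valence 4) → 0 H
  atom 7: Cl (halogen, monovalent) → 0 H
  atom 8: C, bond orders sum to 4 (valence 4) → 0 H
  atom 9: S, bond orders sum to 2 (valence 2) → 0 H
  atom 10: Br (halogen, monovalent) → 0 H
Total hydrogens: 1.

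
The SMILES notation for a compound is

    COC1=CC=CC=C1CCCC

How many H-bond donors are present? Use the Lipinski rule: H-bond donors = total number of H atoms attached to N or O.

0

Donors: find every N or O and count the H atoms it carries.
  atom 2 (O): bond orders sum to 2 → 0 H
Lipinski HBD = 0.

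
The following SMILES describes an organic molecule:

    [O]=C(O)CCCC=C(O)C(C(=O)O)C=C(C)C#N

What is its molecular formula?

Walk through each heavy atom and fill implicit hydrogens from standard valence (C 4, N 3, O 2, S 2, halogen 1):
  atom 1: O with explicit H count 0
  atom 2: C, bond orders sum to 4 (valence 4) → 0 H
  atom 3: O, bond orders sum to 1 (valence 2) → 1 H
  atom 4: C, bond orders sum to 2 (valence 4) → 2 H
  atom 5: C, bond orders sum to 2 (valence 4) → 2 H
  atom 6: C, bond orders sum to 2 (valence 4) → 2 H
  atom 7: C, bond orders sum to 3 (valence 4) → 1 H
  atom 8: C, bond orders sum to 4 (valence 4) → 0 H
  atom 9: O, bond orders sum to 1 (valence 2) → 1 H
  atom 10: C, bond orders sum to 3 (valence 4) → 1 H
  atom 11: C, bond orders sum to 4 (valence 4) → 0 H
  atom 12: O, bond orders sum to 2 (valence 2) → 0 H
  atom 13: O, bond orders sum to 1 (valence 2) → 1 H
  atom 14: C, bond orders sum to 3 (valence 4) → 1 H
  atom 15: C, bond orders sum to 4 (valence 4) → 0 H
  atom 16: C, bond orders sum to 1 (valence 4) → 3 H
  atom 17: C, bond orders sum to 4 (valence 4) → 0 H
  atom 18: N, bond orders sum to 3 (valence 3) → 0 H
Totals → C:12, H:15, N:1, O:5.
In Hill order: C12H15NO5.

C12H15NO5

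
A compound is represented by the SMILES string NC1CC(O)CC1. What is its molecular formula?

C5H11NO

Walk through each heavy atom and fill implicit hydrogens from standard valence (C 4, N 3, O 2, S 2, halogen 1):
  atom 1: N, bond orders sum to 1 (valence 3) → 2 H
  atom 2: C, bond orders sum to 3 (valence 4) → 1 H
  atom 3: C, bond orders sum to 2 (valence 4) → 2 H
  atom 4: C, bond orders sum to 3 (valence 4) → 1 H
  atom 5: O, bond orders sum to 1 (valence 2) → 1 H
  atom 6: C, bond orders sum to 2 (valence 4) → 2 H
  atom 7: C, bond orders sum to 2 (valence 4) → 2 H
Totals → C:5, H:11, N:1, O:1.
In Hill order: C5H11NO.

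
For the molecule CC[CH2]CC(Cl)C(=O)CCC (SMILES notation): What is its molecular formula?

C9H17ClO

Walk through each heavy atom and fill implicit hydrogens from standard valence (C 4, N 3, O 2, S 2, halogen 1):
  atom 1: C, bond orders sum to 1 (valence 4) → 3 H
  atom 2: C, bond orders sum to 2 (valence 4) → 2 H
  atom 3: C with explicit H count 2
  atom 4: C, bond orders sum to 2 (valence 4) → 2 H
  atom 5: C, bond orders sum to 3 (valence 4) → 1 H
  atom 6: Cl (halogen, monovalent) → 0 H
  atom 7: C, bond orders sum to 4 (valence 4) → 0 H
  atom 8: O, bond orders sum to 2 (valence 2) → 0 H
  atom 9: C, bond orders sum to 2 (valence 4) → 2 H
  atom 10: C, bond orders sum to 2 (valence 4) → 2 H
  atom 11: C, bond orders sum to 1 (valence 4) → 3 H
Totals → C:9, H:17, Cl:1, O:1.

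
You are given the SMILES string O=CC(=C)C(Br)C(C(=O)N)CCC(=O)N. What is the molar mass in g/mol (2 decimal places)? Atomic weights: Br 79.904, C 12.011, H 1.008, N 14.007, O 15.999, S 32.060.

First, the molecular formula is C9H13BrN2O3 (counting implicit H from valence).
  Br: 1 × 79.904 = 79.904
  C: 9 × 12.011 = 108.099
  H: 13 × 1.008 = 13.104
  N: 2 × 14.007 = 28.014
  O: 3 × 15.999 = 47.997
Sum: 1×79.904 + 9×12.011 + 13×1.008 + 2×14.007 + 3×15.999 = 277.118 → 277.12 g/mol.

277.12 g/mol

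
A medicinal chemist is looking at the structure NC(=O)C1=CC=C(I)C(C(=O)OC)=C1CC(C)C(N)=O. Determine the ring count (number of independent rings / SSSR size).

In SMILES, each pair of matching ring-closure digits denotes one ring-closing bond; the number of such bonds equals the number of independent rings.
Ring-closure bonds here: 1.

1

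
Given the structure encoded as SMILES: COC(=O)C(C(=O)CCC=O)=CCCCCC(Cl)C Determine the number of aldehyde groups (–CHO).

1

The aldehyde motif appears at heavy-atom position 10 in the SMILES.
Other groups present: 1 alkene, 1 ester, 1 ketone.
Aldehyde count: 1.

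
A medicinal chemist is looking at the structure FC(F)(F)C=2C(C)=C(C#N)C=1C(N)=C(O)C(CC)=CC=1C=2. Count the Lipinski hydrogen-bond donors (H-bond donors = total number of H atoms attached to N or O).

Donors: find every N or O and count the H atoms it carries.
  atom 10 (N): bond orders sum to 3 → 0 H
  atom 13 (N): bond orders sum to 1 → 2 H
  atom 15 (O): bond orders sum to 1 → 1 H
Lipinski HBD = 3.

3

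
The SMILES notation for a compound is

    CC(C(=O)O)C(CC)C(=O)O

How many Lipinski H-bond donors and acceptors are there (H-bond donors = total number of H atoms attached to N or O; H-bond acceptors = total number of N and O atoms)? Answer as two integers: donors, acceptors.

Donors: find every N or O and count the H atoms it carries.
  atom 4 (O): bond orders sum to 2 → 0 H
  atom 5 (O): bond orders sum to 1 → 1 H
  atom 10 (O): bond orders sum to 2 → 0 H
  atom 11 (O): bond orders sum to 1 → 1 H
Lipinski HBD = 2.
Acceptors: N atoms = 0, O atoms = 4 → HBA = 4.

2, 4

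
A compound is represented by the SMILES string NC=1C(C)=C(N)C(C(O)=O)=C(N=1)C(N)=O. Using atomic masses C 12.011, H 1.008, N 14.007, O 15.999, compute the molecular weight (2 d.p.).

First, the molecular formula is C8H10N4O3 (counting implicit H from valence).
  C: 8 × 12.011 = 96.088
  H: 10 × 1.008 = 10.080
  N: 4 × 14.007 = 56.028
  O: 3 × 15.999 = 47.997
Sum: 8×12.011 + 10×1.008 + 4×14.007 + 3×15.999 = 210.193 → 210.19 g/mol.

210.19 g/mol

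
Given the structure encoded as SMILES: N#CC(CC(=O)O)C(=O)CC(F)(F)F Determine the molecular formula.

Walk through each heavy atom and fill implicit hydrogens from standard valence (C 4, N 3, O 2, S 2, halogen 1):
  atom 1: N, bond orders sum to 3 (valence 3) → 0 H
  atom 2: C, bond orders sum to 4 (valence 4) → 0 H
  atom 3: C, bond orders sum to 3 (valence 4) → 1 H
  atom 4: C, bond orders sum to 2 (valence 4) → 2 H
  atom 5: C, bond orders sum to 4 (valence 4) → 0 H
  atom 6: O, bond orders sum to 2 (valence 2) → 0 H
  atom 7: O, bond orders sum to 1 (valence 2) → 1 H
  atom 8: C, bond orders sum to 4 (valence 4) → 0 H
  atom 9: O, bond orders sum to 2 (valence 2) → 0 H
  atom 10: C, bond orders sum to 2 (valence 4) → 2 H
  atom 11: C, bond orders sum to 4 (valence 4) → 0 H
  atom 12: F (halogen, monovalent) → 0 H
  atom 13: F (halogen, monovalent) → 0 H
  atom 14: F (halogen, monovalent) → 0 H
Totals → C:7, H:6, F:3, N:1, O:3.
In Hill order: C7H6F3NO3.

C7H6F3NO3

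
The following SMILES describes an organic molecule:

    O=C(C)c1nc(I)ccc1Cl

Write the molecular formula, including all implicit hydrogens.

Walk through each heavy atom and fill implicit hydrogens from standard valence (C 4, N 3, O 2, S 2, halogen 1); for lowercase aromatic atoms, an aromatic c carries 1 H when it has two neighbours and 0 H with three, and aromatic n carries 0 H:
  atom 1: O, bond orders sum to 2 (valence 2) → 0 H
  atom 2: C, bond orders sum to 4 (valence 4) → 0 H
  atom 3: C, bond orders sum to 1 (valence 4) → 3 H
  atom 4: aromatic c, 3 neighbours → 0 H
  atom 5: aromatic n, 2 neighbours → 0 H
  atom 6: aromatic c, 3 neighbours → 0 H
  atom 7: I (halogen, monovalent) → 0 H
  atom 8: aromatic c, 2 neighbours → 1 H
  atom 9: aromatic c, 2 neighbours → 1 H
  atom 10: aromatic c, 3 neighbours → 0 H
  atom 11: Cl (halogen, monovalent) → 0 H
Totals → C:7, H:5, Cl:1, I:1, N:1, O:1.
In Hill order: C7H5ClINO.

C7H5ClINO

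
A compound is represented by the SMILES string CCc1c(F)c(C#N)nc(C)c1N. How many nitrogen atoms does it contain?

Scan the SMILES for N atoms (remember two-letter symbols like Cl and Br are single atoms).
Nitrogen count: 3.

3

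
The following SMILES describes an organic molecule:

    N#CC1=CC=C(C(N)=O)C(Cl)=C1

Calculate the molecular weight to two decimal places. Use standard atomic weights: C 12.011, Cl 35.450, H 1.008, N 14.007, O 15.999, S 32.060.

180.59 g/mol

First, the molecular formula is C8H5ClN2O (counting implicit H from valence).
  C: 8 × 12.011 = 96.088
  Cl: 1 × 35.450 = 35.450
  H: 5 × 1.008 = 5.040
  N: 2 × 14.007 = 28.014
  O: 1 × 15.999 = 15.999
Sum: 8×12.011 + 1×35.450 + 5×1.008 + 2×14.007 + 1×15.999 = 180.591 → 180.59 g/mol.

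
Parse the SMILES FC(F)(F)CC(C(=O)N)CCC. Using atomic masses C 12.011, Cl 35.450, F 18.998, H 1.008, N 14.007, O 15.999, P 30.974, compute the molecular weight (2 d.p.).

First, the molecular formula is C7H12F3NO (counting implicit H from valence).
  C: 7 × 12.011 = 84.077
  F: 3 × 18.998 = 56.994
  H: 12 × 1.008 = 12.096
  N: 1 × 14.007 = 14.007
  O: 1 × 15.999 = 15.999
Sum: 7×12.011 + 3×18.998 + 12×1.008 + 1×14.007 + 1×15.999 = 183.173 → 183.17 g/mol.

183.17 g/mol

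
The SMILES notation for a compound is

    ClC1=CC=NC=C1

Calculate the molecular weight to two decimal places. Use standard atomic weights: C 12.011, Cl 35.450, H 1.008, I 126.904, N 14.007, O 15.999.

113.54 g/mol

First, the molecular formula is C5H4ClN (counting implicit H from valence).
  C: 5 × 12.011 = 60.055
  Cl: 1 × 35.450 = 35.450
  H: 4 × 1.008 = 4.032
  N: 1 × 14.007 = 14.007
Sum: 5×12.011 + 1×35.450 + 4×1.008 + 1×14.007 = 113.544 → 113.54 g/mol.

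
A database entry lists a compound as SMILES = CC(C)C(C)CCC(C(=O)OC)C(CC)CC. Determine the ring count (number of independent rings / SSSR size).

0

In SMILES, each pair of matching ring-closure digits denotes one ring-closing bond; the number of such bonds equals the number of independent rings.
Ring-closure bonds here: 0.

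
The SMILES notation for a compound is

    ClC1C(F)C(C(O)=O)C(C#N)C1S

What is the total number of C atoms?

Count every carbon token in the SMILES (each C, including those in ring-closure positions and inside branches).
Carbon count: 7.

7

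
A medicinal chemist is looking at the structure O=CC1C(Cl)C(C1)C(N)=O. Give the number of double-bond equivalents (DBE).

3

Molecular formula: C6H8ClNO2.
DoU = (2C + 2 + N − H − X) / 2, where X is the halogen count and O/S are ignored.
    = (2·6 + 2 + 1 − 8 − 1) / 2 = 6 / 2 = 3.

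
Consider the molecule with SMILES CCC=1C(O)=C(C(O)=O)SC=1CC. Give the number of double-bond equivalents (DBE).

4

Degree of unsaturation = (number of rings) + (number of π bonds).
Ring closures in the SMILES: 1.
π bonds: 3 double bonds (each 1 DoU) → 3 DoU from unsaturation.
Total DoU = 1 + 3 = 4.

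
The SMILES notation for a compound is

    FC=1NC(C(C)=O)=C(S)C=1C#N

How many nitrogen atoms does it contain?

Scan the SMILES for N atoms (remember two-letter symbols like Cl and Br are single atoms).
Nitrogen count: 2.

2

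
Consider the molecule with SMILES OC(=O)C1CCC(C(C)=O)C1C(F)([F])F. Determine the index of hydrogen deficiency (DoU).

Molecular formula: C9H11F3O3.
DoU = (2C + 2 + N − H − X) / 2, where X is the halogen count and O/S are ignored.
    = (2·9 + 2 + 0 − 11 − 3) / 2 = 6 / 2 = 3.

3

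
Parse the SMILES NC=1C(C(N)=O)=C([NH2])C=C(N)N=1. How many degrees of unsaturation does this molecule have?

5

Molecular formula: C6H9N5O.
DoU = (2C + 2 + N − H − X) / 2, where X is the halogen count and O/S are ignored.
    = (2·6 + 2 + 5 − 9 − 0) / 2 = 10 / 2 = 5.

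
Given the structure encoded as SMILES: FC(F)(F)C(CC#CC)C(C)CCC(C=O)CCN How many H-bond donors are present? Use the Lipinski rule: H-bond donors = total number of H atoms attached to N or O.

2

Donors: find every N or O and count the H atoms it carries.
  atom 16 (O): bond orders sum to 2 → 0 H
  atom 19 (N): bond orders sum to 1 → 2 H
Lipinski HBD = 2.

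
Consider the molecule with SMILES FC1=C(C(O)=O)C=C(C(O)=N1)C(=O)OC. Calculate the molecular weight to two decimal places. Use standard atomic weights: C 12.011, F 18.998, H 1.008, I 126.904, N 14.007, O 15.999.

First, the molecular formula is C8H6FNO5 (counting implicit H from valence).
  C: 8 × 12.011 = 96.088
  F: 1 × 18.998 = 18.998
  H: 6 × 1.008 = 6.048
  N: 1 × 14.007 = 14.007
  O: 5 × 15.999 = 79.995
Sum: 8×12.011 + 1×18.998 + 6×1.008 + 1×14.007 + 5×15.999 = 215.136 → 215.14 g/mol.

215.14 g/mol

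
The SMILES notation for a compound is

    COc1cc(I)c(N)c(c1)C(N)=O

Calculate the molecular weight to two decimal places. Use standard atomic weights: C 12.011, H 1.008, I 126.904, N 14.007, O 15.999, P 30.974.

292.08 g/mol

First, the molecular formula is C8H9IN2O2 (counting implicit H from valence).
  C: 8 × 12.011 = 96.088
  H: 9 × 1.008 = 9.072
  I: 1 × 126.904 = 126.904
  N: 2 × 14.007 = 28.014
  O: 2 × 15.999 = 31.998
Sum: 8×12.011 + 9×1.008 + 1×126.904 + 2×14.007 + 2×15.999 = 292.076 → 292.08 g/mol.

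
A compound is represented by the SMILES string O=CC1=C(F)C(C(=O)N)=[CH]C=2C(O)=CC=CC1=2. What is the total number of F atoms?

Scan the SMILES for F atoms (remember two-letter symbols like Cl and Br are single atoms).
Fluorine count: 1.

1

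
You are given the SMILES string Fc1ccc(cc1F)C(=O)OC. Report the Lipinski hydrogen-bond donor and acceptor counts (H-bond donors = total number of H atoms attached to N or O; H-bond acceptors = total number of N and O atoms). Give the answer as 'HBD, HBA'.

0, 2

Donors: find every N or O and count the H atoms it carries.
  atom 10 (O): bond orders sum to 2 → 0 H
  atom 11 (O): bond orders sum to 2 → 0 H
Lipinski HBD = 0.
Acceptors: N atoms = 0, O atoms = 2 → HBA = 2.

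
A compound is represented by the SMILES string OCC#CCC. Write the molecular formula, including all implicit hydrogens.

C5H8O

Walk through each heavy atom and fill implicit hydrogens from standard valence (C 4, N 3, O 2, S 2, halogen 1):
  atom 1: O, bond orders sum to 1 (valence 2) → 1 H
  atom 2: C, bond orders sum to 2 (valence 4) → 2 H
  atom 3: C, bond orders sum to 4 (valence 4) → 0 H
  atom 4: C, bond orders sum to 4 (valence 4) → 0 H
  atom 5: C, bond orders sum to 2 (valence 4) → 2 H
  atom 6: C, bond orders sum to 1 (valence 4) → 3 H
Totals → C:5, H:8, O:1.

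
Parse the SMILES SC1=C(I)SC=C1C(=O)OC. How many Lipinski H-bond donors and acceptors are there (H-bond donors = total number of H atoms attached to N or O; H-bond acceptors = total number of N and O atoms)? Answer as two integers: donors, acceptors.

0, 2

Donors: find every N or O and count the H atoms it carries.
  atom 9 (O): bond orders sum to 2 → 0 H
  atom 10 (O): bond orders sum to 2 → 0 H
Lipinski HBD = 0.
Acceptors: N atoms = 0, O atoms = 2 → HBA = 2.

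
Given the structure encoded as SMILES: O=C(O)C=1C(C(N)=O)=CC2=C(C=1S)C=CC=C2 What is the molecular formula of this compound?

Walk through each heavy atom and fill implicit hydrogens from standard valence (C 4, N 3, O 2, S 2, halogen 1):
  atom 1: O, bond orders sum to 2 (valence 2) → 0 H
  atom 2: C, bond orders sum to 4 (valence 4) → 0 H
  atom 3: O, bond orders sum to 1 (valence 2) → 1 H
  atom 4: C, bond orders sum to 4 (valence 4) → 0 H
  atom 5: C, bond orders sum to 4 (valence 4) → 0 H
  atom 6: C, bond orders sum to 4 (valence 4) → 0 H
  atom 7: N, bond orders sum to 1 (valence 3) → 2 H
  atom 8: O, bond orders sum to 2 (valence 2) → 0 H
  atom 9: C, bond orders sum to 3 (valence 4) → 1 H
  atom 10: C, bond orders sum to 4 (valence 4) → 0 H
  atom 11: C, bond orders sum to 4 (valence 4) → 0 H
  atom 12: C, bond orders sum to 4 (valence 4) → 0 H
  atom 13: S, bond orders sum to 1 (valence 2) → 1 H
  atom 14: C, bond orders sum to 3 (valence 4) → 1 H
  atom 15: C, bond orders sum to 3 (valence 4) → 1 H
  atom 16: C, bond orders sum to 3 (valence 4) → 1 H
  atom 17: C, bond orders sum to 3 (valence 4) → 1 H
Totals → C:12, H:9, N:1, O:3, S:1.
In Hill order: C12H9NO3S.

C12H9NO3S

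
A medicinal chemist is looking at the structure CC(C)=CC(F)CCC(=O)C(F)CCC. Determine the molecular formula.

Walk through each heavy atom and fill implicit hydrogens from standard valence (C 4, N 3, O 2, S 2, halogen 1):
  atom 1: C, bond orders sum to 1 (valence 4) → 3 H
  atom 2: C, bond orders sum to 4 (valence 4) → 0 H
  atom 3: C, bond orders sum to 1 (valence 4) → 3 H
  atom 4: C, bond orders sum to 3 (valence 4) → 1 H
  atom 5: C, bond orders sum to 3 (valence 4) → 1 H
  atom 6: F (halogen, monovalent) → 0 H
  atom 7: C, bond orders sum to 2 (valence 4) → 2 H
  atom 8: C, bond orders sum to 2 (valence 4) → 2 H
  atom 9: C, bond orders sum to 4 (valence 4) → 0 H
  atom 10: O, bond orders sum to 2 (valence 2) → 0 H
  atom 11: C, bond orders sum to 3 (valence 4) → 1 H
  atom 12: F (halogen, monovalent) → 0 H
  atom 13: C, bond orders sum to 2 (valence 4) → 2 H
  atom 14: C, bond orders sum to 2 (valence 4) → 2 H
  atom 15: C, bond orders sum to 1 (valence 4) → 3 H
Totals → C:12, H:20, F:2, O:1.

C12H20F2O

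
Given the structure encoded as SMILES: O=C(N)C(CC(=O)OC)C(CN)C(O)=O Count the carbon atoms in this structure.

Count every carbon token in the SMILES (each C, including those in ring-closure positions and inside branches).
Carbon count: 8.

8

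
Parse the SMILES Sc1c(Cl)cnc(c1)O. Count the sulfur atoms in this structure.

Scan the SMILES for S atoms (remember two-letter symbols like Cl and Br are single atoms).
Sulfur count: 1.

1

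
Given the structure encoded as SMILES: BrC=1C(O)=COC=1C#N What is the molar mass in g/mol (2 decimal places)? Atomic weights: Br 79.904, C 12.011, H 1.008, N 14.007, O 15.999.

187.98 g/mol

First, the molecular formula is C5H2BrNO2 (counting implicit H from valence).
  Br: 1 × 79.904 = 79.904
  C: 5 × 12.011 = 60.055
  H: 2 × 1.008 = 2.016
  N: 1 × 14.007 = 14.007
  O: 2 × 15.999 = 31.998
Sum: 1×79.904 + 5×12.011 + 2×1.008 + 1×14.007 + 2×15.999 = 187.980 → 187.98 g/mol.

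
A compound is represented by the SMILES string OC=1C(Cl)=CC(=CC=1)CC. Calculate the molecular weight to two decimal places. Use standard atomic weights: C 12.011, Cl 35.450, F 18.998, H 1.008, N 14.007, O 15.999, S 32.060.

156.61 g/mol

First, the molecular formula is C8H9ClO (counting implicit H from valence).
  C: 8 × 12.011 = 96.088
  Cl: 1 × 35.450 = 35.450
  H: 9 × 1.008 = 9.072
  O: 1 × 15.999 = 15.999
Sum: 8×12.011 + 1×35.450 + 9×1.008 + 1×15.999 = 156.609 → 156.61 g/mol.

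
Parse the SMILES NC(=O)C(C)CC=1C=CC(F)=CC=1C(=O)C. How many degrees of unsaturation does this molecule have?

Degree of unsaturation = (number of rings) + (number of π bonds).
Ring closures in the SMILES: 1.
π bonds: 5 double bonds (each 1 DoU) → 5 DoU from unsaturation.
Total DoU = 1 + 5 = 6.

6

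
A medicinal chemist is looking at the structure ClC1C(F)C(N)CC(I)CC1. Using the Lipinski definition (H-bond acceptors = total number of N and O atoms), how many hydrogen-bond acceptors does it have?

1

N atoms: 1; O atoms: 0.
Lipinski HBA = 1 + 0 = 1.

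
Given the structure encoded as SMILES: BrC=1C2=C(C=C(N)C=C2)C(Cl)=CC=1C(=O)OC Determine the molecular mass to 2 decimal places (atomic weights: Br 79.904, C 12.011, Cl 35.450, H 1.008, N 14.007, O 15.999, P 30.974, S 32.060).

314.56 g/mol

First, the molecular formula is C12H9BrClNO2 (counting implicit H from valence).
  Br: 1 × 79.904 = 79.904
  C: 12 × 12.011 = 144.132
  Cl: 1 × 35.450 = 35.450
  H: 9 × 1.008 = 9.072
  N: 1 × 14.007 = 14.007
  O: 2 × 15.999 = 31.998
Sum: 1×79.904 + 12×12.011 + 1×35.450 + 9×1.008 + 1×14.007 + 2×15.999 = 314.563 → 314.56 g/mol.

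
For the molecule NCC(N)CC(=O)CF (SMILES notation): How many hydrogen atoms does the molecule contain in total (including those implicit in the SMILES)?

11

Walk through each heavy atom and fill implicit hydrogens from standard valence (C 4, N 3, O 2, S 2, halogen 1):
  atom 1: N, bond orders sum to 1 (valence 3) → 2 H
  atom 2: C, bond orders sum to 2 (valence 4) → 2 H
  atom 3: C, bond orders sum to 3 (valence 4) → 1 H
  atom 4: N, bond orders sum to 1 (valence 3) → 2 H
  atom 5: C, bond orders sum to 2 (valence 4) → 2 H
  atom 6: C, bond orders sum to 4 (valence 4) → 0 H
  atom 7: O, bond orders sum to 2 (valence 2) → 0 H
  atom 8: C, bond orders sum to 2 (valence 4) → 2 H
  atom 9: F (halogen, monovalent) → 0 H
Total hydrogens: 11.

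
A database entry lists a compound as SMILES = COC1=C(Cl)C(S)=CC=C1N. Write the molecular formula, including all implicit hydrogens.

C7H8ClNOS

Walk through each heavy atom and fill implicit hydrogens from standard valence (C 4, N 3, O 2, S 2, halogen 1):
  atom 1: C, bond orders sum to 1 (valence 4) → 3 H
  atom 2: O, bond orders sum to 2 (valence 2) → 0 H
  atom 3: C, bond orders sum to 4 (valence 4) → 0 H
  atom 4: C, bond orders sum to 4 (valence 4) → 0 H
  atom 5: Cl (halogen, monovalent) → 0 H
  atom 6: C, bond orders sum to 4 (valence 4) → 0 H
  atom 7: S, bond orders sum to 1 (valence 2) → 1 H
  atom 8: C, bond orders sum to 3 (valence 4) → 1 H
  atom 9: C, bond orders sum to 3 (valence 4) → 1 H
  atom 10: C, bond orders sum to 4 (valence 4) → 0 H
  atom 11: N, bond orders sum to 1 (valence 3) → 2 H
Totals → C:7, H:8, Cl:1, N:1, O:1, S:1.
In Hill order: C7H8ClNOS.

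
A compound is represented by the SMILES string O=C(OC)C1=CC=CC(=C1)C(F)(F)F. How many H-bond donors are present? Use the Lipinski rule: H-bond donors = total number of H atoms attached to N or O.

Donors: find every N or O and count the H atoms it carries.
  atom 1 (O): bond orders sum to 2 → 0 H
  atom 3 (O): bond orders sum to 2 → 0 H
Lipinski HBD = 0.

0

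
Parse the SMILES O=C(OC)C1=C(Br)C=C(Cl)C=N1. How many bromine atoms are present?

1

Scan the SMILES for Br atoms (remember two-letter symbols like Cl and Br are single atoms).
Bromine count: 1.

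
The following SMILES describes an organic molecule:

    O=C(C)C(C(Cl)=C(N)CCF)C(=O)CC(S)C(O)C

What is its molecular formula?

Walk through each heavy atom and fill implicit hydrogens from standard valence (C 4, N 3, O 2, S 2, halogen 1):
  atom 1: O, bond orders sum to 2 (valence 2) → 0 H
  atom 2: C, bond orders sum to 4 (valence 4) → 0 H
  atom 3: C, bond orders sum to 1 (valence 4) → 3 H
  atom 4: C, bond orders sum to 3 (valence 4) → 1 H
  atom 5: C, bond orders sum to 4 (valence 4) → 0 H
  atom 6: Cl (halogen, monovalent) → 0 H
  atom 7: C, bond orders sum to 4 (valence 4) → 0 H
  atom 8: N, bond orders sum to 1 (valence 3) → 2 H
  atom 9: C, bond orders sum to 2 (valence 4) → 2 H
  atom 10: C, bond orders sum to 2 (valence 4) → 2 H
  atom 11: F (halogen, monovalent) → 0 H
  atom 12: C, bond orders sum to 4 (valence 4) → 0 H
  atom 13: O, bond orders sum to 2 (valence 2) → 0 H
  atom 14: C, bond orders sum to 2 (valence 4) → 2 H
  atom 15: C, bond orders sum to 3 (valence 4) → 1 H
  atom 16: S, bond orders sum to 1 (valence 2) → 1 H
  atom 17: C, bond orders sum to 3 (valence 4) → 1 H
  atom 18: O, bond orders sum to 1 (valence 2) → 1 H
  atom 19: C, bond orders sum to 1 (valence 4) → 3 H
Totals → C:12, H:19, Cl:1, F:1, N:1, O:3, S:1.

C12H19ClFNO3S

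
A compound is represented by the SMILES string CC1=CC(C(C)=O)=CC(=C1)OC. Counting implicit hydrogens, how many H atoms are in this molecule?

Walk through each heavy atom and fill implicit hydrogens from standard valence (C 4, N 3, O 2, S 2, halogen 1):
  atom 1: C, bond orders sum to 1 (valence 4) → 3 H
  atom 2: C, bond orders sum to 4 (valence 4) → 0 H
  atom 3: C, bond orders sum to 3 (valence 4) → 1 H
  atom 4: C, bond orders sum to 4 (valence 4) → 0 H
  atom 5: C, bond orders sum to 4 (valence 4) → 0 H
  atom 6: C, bond orders sum to 1 (valence 4) → 3 H
  atom 7: O, bond orders sum to 2 (valence 2) → 0 H
  atom 8: C, bond orders sum to 3 (valence 4) → 1 H
  atom 9: C, bond orders sum to 4 (valence 4) → 0 H
  atom 10: C, bond orders sum to 3 (valence 4) → 1 H
  atom 11: O, bond orders sum to 2 (valence 2) → 0 H
  atom 12: C, bond orders sum to 1 (valence 4) → 3 H
Total hydrogens: 12.

12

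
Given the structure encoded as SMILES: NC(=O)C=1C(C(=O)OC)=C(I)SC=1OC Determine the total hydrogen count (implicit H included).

8

Walk through each heavy atom and fill implicit hydrogens from standard valence (C 4, N 3, O 2, S 2, halogen 1):
  atom 1: N, bond orders sum to 1 (valence 3) → 2 H
  atom 2: C, bond orders sum to 4 (valence 4) → 0 H
  atom 3: O, bond orders sum to 2 (valence 2) → 0 H
  atom 4: C, bond orders sum to 4 (valence 4) → 0 H
  atom 5: C, bond orders sum to 4 (valence 4) → 0 H
  atom 6: C, bond orders sum to 4 (valence 4) → 0 H
  atom 7: O, bond orders sum to 2 (valence 2) → 0 H
  atom 8: O, bond orders sum to 2 (valence 2) → 0 H
  atom 9: C, bond orders sum to 1 (valence 4) → 3 H
  atom 10: C, bond orders sum to 4 (valence 4) → 0 H
  atom 11: I (halogen, monovalent) → 0 H
  atom 12: S, bond orders sum to 2 (valence 2) → 0 H
  atom 13: C, bond orders sum to 4 (valence 4) → 0 H
  atom 14: O, bond orders sum to 2 (valence 2) → 0 H
  atom 15: C, bond orders sum to 1 (valence 4) → 3 H
Total hydrogens: 8.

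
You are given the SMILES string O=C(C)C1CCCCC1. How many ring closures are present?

1

In SMILES, each pair of matching ring-closure digits denotes one ring-closing bond; the number of such bonds equals the number of independent rings.
Ring-closure bonds here: 1.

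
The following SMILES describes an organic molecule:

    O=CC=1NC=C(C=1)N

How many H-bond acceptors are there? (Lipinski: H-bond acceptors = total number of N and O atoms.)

N atoms: 2; O atoms: 1.
Lipinski HBA = 2 + 1 = 3.

3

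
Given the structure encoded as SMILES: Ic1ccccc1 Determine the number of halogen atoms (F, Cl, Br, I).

1

Halogen atoms appear at heavy-atom position 1 (1×I).
Halogen count: 1.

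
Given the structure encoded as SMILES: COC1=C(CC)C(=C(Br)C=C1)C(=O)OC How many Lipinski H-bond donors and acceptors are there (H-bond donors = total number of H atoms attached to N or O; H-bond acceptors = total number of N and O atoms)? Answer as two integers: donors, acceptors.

Donors: find every N or O and count the H atoms it carries.
  atom 2 (O): bond orders sum to 2 → 0 H
  atom 13 (O): bond orders sum to 2 → 0 H
  atom 14 (O): bond orders sum to 2 → 0 H
Lipinski HBD = 0.
Acceptors: N atoms = 0, O atoms = 3 → HBA = 3.

0, 3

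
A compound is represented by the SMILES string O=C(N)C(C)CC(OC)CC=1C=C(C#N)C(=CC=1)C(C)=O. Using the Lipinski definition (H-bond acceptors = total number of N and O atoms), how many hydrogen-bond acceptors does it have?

N atoms: 2; O atoms: 3.
Lipinski HBA = 2 + 3 = 5.

5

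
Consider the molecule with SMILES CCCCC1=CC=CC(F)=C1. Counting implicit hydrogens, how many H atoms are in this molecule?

Walk through each heavy atom and fill implicit hydrogens from standard valence (C 4, N 3, O 2, S 2, halogen 1):
  atom 1: C, bond orders sum to 1 (valence 4) → 3 H
  atom 2: C, bond orders sum to 2 (valence 4) → 2 H
  atom 3: C, bond orders sum to 2 (valence 4) → 2 H
  atom 4: C, bond orders sum to 2 (valence 4) → 2 H
  atom 5: C, bond orders sum to 4 (valence 4) → 0 H
  atom 6: C, bond orders sum to 3 (valence 4) → 1 H
  atom 7: C, bond orders sum to 3 (valence 4) → 1 H
  atom 8: C, bond orders sum to 3 (valence 4) → 1 H
  atom 9: C, bond orders sum to 4 (valence 4) → 0 H
  atom 10: F (halogen, monovalent) → 0 H
  atom 11: C, bond orders sum to 3 (valence 4) → 1 H
Total hydrogens: 13.

13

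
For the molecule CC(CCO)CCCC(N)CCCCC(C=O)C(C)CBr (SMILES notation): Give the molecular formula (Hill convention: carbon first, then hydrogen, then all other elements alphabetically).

Walk through each heavy atom and fill implicit hydrogens from standard valence (C 4, N 3, O 2, S 2, halogen 1):
  atom 1: C, bond orders sum to 1 (valence 4) → 3 H
  atom 2: C, bond orders sum to 3 (valence 4) → 1 H
  atom 3: C, bond orders sum to 2 (valence 4) → 2 H
  atom 4: C, bond orders sum to 2 (valence 4) → 2 H
  atom 5: O, bond orders sum to 1 (valence 2) → 1 H
  atom 6: C, bond orders sum to 2 (valence 4) → 2 H
  atom 7: C, bond orders sum to 2 (valence 4) → 2 H
  atom 8: C, bond orders sum to 2 (valence 4) → 2 H
  atom 9: C, bond orders sum to 3 (valence 4) → 1 H
  atom 10: N, bond orders sum to 1 (valence 3) → 2 H
  atom 11: C, bond orders sum to 2 (valence 4) → 2 H
  atom 12: C, bond orders sum to 2 (valence 4) → 2 H
  atom 13: C, bond orders sum to 2 (valence 4) → 2 H
  atom 14: C, bond orders sum to 2 (valence 4) → 2 H
  atom 15: C, bond orders sum to 3 (valence 4) → 1 H
  atom 16: C, bond orders sum to 3 (valence 4) → 1 H
  atom 17: O, bond orders sum to 2 (valence 2) → 0 H
  atom 18: C, bond orders sum to 3 (valence 4) → 1 H
  atom 19: C, bond orders sum to 1 (valence 4) → 3 H
  atom 20: C, bond orders sum to 2 (valence 4) → 2 H
  atom 21: Br (halogen, monovalent) → 0 H
Totals → C:17, H:34, Br:1, N:1, O:2.

C17H34BrNO2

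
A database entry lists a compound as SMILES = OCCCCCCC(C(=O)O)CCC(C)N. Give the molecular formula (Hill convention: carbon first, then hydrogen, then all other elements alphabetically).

C12H25NO3

Walk through each heavy atom and fill implicit hydrogens from standard valence (C 4, N 3, O 2, S 2, halogen 1):
  atom 1: O, bond orders sum to 1 (valence 2) → 1 H
  atom 2: C, bond orders sum to 2 (valence 4) → 2 H
  atom 3: C, bond orders sum to 2 (valence 4) → 2 H
  atom 4: C, bond orders sum to 2 (valence 4) → 2 H
  atom 5: C, bond orders sum to 2 (valence 4) → 2 H
  atom 6: C, bond orders sum to 2 (valence 4) → 2 H
  atom 7: C, bond orders sum to 2 (valence 4) → 2 H
  atom 8: C, bond orders sum to 3 (valence 4) → 1 H
  atom 9: C, bond orders sum to 4 (valence 4) → 0 H
  atom 10: O, bond orders sum to 2 (valence 2) → 0 H
  atom 11: O, bond orders sum to 1 (valence 2) → 1 H
  atom 12: C, bond orders sum to 2 (valence 4) → 2 H
  atom 13: C, bond orders sum to 2 (valence 4) → 2 H
  atom 14: C, bond orders sum to 3 (valence 4) → 1 H
  atom 15: C, bond orders sum to 1 (valence 4) → 3 H
  atom 16: N, bond orders sum to 1 (valence 3) → 2 H
Totals → C:12, H:25, N:1, O:3.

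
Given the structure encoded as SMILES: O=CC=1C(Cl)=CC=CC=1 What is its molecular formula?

C7H5ClO

Walk through each heavy atom and fill implicit hydrogens from standard valence (C 4, N 3, O 2, S 2, halogen 1):
  atom 1: O, bond orders sum to 2 (valence 2) → 0 H
  atom 2: C, bond orders sum to 3 (valence 4) → 1 H
  atom 3: C, bond orders sum to 4 (valence 4) → 0 H
  atom 4: C, bond orders sum to 4 (valence 4) → 0 H
  atom 5: Cl (halogen, monovalent) → 0 H
  atom 6: C, bond orders sum to 3 (valence 4) → 1 H
  atom 7: C, bond orders sum to 3 (valence 4) → 1 H
  atom 8: C, bond orders sum to 3 (valence 4) → 1 H
  atom 9: C, bond orders sum to 3 (valence 4) → 1 H
Totals → C:7, H:5, Cl:1, O:1.
In Hill order: C7H5ClO.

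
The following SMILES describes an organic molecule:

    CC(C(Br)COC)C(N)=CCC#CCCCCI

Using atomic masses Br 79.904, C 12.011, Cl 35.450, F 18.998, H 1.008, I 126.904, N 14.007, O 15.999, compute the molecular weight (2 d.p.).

First, the molecular formula is C14H23BrINO (counting implicit H from valence).
  Br: 1 × 79.904 = 79.904
  C: 14 × 12.011 = 168.154
  H: 23 × 1.008 = 23.184
  I: 1 × 126.904 = 126.904
  N: 1 × 14.007 = 14.007
  O: 1 × 15.999 = 15.999
Sum: 1×79.904 + 14×12.011 + 23×1.008 + 1×126.904 + 1×14.007 + 1×15.999 = 428.152 → 428.15 g/mol.

428.15 g/mol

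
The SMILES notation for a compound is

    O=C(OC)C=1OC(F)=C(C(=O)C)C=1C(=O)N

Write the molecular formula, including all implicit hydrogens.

C9H8FNO5

Walk through each heavy atom and fill implicit hydrogens from standard valence (C 4, N 3, O 2, S 2, halogen 1):
  atom 1: O, bond orders sum to 2 (valence 2) → 0 H
  atom 2: C, bond orders sum to 4 (valence 4) → 0 H
  atom 3: O, bond orders sum to 2 (valence 2) → 0 H
  atom 4: C, bond orders sum to 1 (valence 4) → 3 H
  atom 5: C, bond orders sum to 4 (valence 4) → 0 H
  atom 6: O, bond orders sum to 2 (valence 2) → 0 H
  atom 7: C, bond orders sum to 4 (valence 4) → 0 H
  atom 8: F (halogen, monovalent) → 0 H
  atom 9: C, bond orders sum to 4 (valence 4) → 0 H
  atom 10: C, bond orders sum to 4 (valence 4) → 0 H
  atom 11: O, bond orders sum to 2 (valence 2) → 0 H
  atom 12: C, bond orders sum to 1 (valence 4) → 3 H
  atom 13: C, bond orders sum to 4 (valence 4) → 0 H
  atom 14: C, bond orders sum to 4 (valence 4) → 0 H
  atom 15: O, bond orders sum to 2 (valence 2) → 0 H
  atom 16: N, bond orders sum to 1 (valence 3) → 2 H
Totals → C:9, H:8, F:1, N:1, O:5.
In Hill order: C9H8FNO5.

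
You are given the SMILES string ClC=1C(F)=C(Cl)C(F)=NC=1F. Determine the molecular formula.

Walk through each heavy atom and fill implicit hydrogens from standard valence (C 4, N 3, O 2, S 2, halogen 1):
  atom 1: Cl (halogen, monovalent) → 0 H
  atom 2: C, bond orders sum to 4 (valence 4) → 0 H
  atom 3: C, bond orders sum to 4 (valence 4) → 0 H
  atom 4: F (halogen, monovalent) → 0 H
  atom 5: C, bond orders sum to 4 (valence 4) → 0 H
  atom 6: Cl (halogen, monovalent) → 0 H
  atom 7: C, bond orders sum to 4 (valence 4) → 0 H
  atom 8: F (halogen, monovalent) → 0 H
  atom 9: N, bond orders sum to 3 (valence 3) → 0 H
  atom 10: C, bond orders sum to 4 (valence 4) → 0 H
  atom 11: F (halogen, monovalent) → 0 H
Totals → C:5, Cl:2, F:3, N:1.

C5Cl2F3N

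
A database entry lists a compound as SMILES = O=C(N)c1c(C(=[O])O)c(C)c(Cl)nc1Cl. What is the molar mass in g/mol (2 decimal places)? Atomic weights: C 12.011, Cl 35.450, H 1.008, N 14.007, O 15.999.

First, the molecular formula is C8H6Cl2N2O3 (counting implicit H from valence).
  C: 8 × 12.011 = 96.088
  Cl: 2 × 35.450 = 70.900
  H: 6 × 1.008 = 6.048
  N: 2 × 14.007 = 28.014
  O: 3 × 15.999 = 47.997
Sum: 8×12.011 + 2×35.450 + 6×1.008 + 2×14.007 + 3×15.999 = 249.047 → 249.05 g/mol.

249.05 g/mol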